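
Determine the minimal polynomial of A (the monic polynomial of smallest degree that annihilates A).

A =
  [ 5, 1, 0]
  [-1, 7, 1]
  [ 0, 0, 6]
x^3 - 18*x^2 + 108*x - 216

The characteristic polynomial is χ_A(x) = (x - 6)^3, so the eigenvalues are known. The minimal polynomial is
  m_A(x) = Π_λ (x − λ)^{k_λ}
where k_λ is the size of the *largest* Jordan block for λ (equivalently, the smallest k with (A − λI)^k v = 0 for every generalised eigenvector v of λ).

  λ = 6: largest Jordan block has size 3, contributing (x − 6)^3

So m_A(x) = (x - 6)^3 = x^3 - 18*x^2 + 108*x - 216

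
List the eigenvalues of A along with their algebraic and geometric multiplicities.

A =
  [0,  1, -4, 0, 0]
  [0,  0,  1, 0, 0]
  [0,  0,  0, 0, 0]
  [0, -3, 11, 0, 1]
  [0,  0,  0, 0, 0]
λ = 0: alg = 5, geom = 2

Step 1 — factor the characteristic polynomial to read off the algebraic multiplicities:
  χ_A(x) = x^5

Step 2 — compute geometric multiplicities via the rank-nullity identity g(λ) = n − rank(A − λI):
  rank(A − (0)·I) = 3, so dim ker(A − (0)·I) = n − 3 = 2

Summary:
  λ = 0: algebraic multiplicity = 5, geometric multiplicity = 2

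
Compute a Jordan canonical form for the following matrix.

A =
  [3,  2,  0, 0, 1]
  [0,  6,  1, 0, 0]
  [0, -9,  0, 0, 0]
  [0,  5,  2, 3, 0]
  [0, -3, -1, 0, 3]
J_3(3) ⊕ J_2(3)

The characteristic polynomial is
  det(x·I − A) = x^5 - 15*x^4 + 90*x^3 - 270*x^2 + 405*x - 243 = (x - 3)^5

Eigenvalues and multiplicities (the geometric multiplicity of λ is n − rank(A − λI), which equals the number of Jordan blocks for λ):
  λ = 3: algebraic multiplicity = 5, geometric multiplicity = 2

Determining the block sizes for each eigenvalue:
  λ = 3: with am = 5 and gm = 2, the partition is not yet determined (e.g. several partitions of 5 into 2 parts exist). Let N = A − (3)·I. Computing rank(N^1) = 3, rank(N^2) = 1, rank(N^3) = 0; the number of blocks of size ≥ j is rank(N^{j−1}) − rank(N^j), giving [2, 2, 1]. So we have 1 block(s) of size 3, 1 block(s) of size 2 → block sizes [3, 2]

Assembling the blocks gives a Jordan form
J =
  [3, 1, 0, 0, 0]
  [0, 3, 1, 0, 0]
  [0, 0, 3, 0, 0]
  [0, 0, 0, 3, 1]
  [0, 0, 0, 0, 3]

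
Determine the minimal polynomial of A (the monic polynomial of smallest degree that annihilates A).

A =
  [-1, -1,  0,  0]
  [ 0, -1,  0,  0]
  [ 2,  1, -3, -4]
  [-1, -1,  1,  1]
x^2 + 2*x + 1

The characteristic polynomial is χ_A(x) = (x + 1)^4, so the eigenvalues are known. The minimal polynomial is
  m_A(x) = Π_λ (x − λ)^{k_λ}
where k_λ is the size of the *largest* Jordan block for λ (equivalently, the smallest k with (A − λI)^k v = 0 for every generalised eigenvector v of λ).

  λ = -1: largest Jordan block has size 2, contributing (x + 1)^2

So m_A(x) = (x + 1)^2 = x^2 + 2*x + 1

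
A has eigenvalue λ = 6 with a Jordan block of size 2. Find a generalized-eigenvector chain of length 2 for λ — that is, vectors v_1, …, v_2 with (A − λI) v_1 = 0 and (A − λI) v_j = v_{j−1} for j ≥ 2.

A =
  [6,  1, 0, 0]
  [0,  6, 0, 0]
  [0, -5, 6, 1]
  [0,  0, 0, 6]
A Jordan chain for λ = 6 of length 2:
v_1 = (1, 0, -5, 0)ᵀ
v_2 = (0, 1, 0, 0)ᵀ

Let N = A − (6)·I. We want v_2 with N^2 v_2 = 0 but N^1 v_2 ≠ 0; then v_{j-1} := N · v_j for j = 2, …, 2.

Pick v_2 = (0, 1, 0, 0)ᵀ.
Then v_1 = N · v_2 = (1, 0, -5, 0)ᵀ.

Sanity check: (A − (6)·I) v_1 = (0, 0, 0, 0)ᵀ = 0. ✓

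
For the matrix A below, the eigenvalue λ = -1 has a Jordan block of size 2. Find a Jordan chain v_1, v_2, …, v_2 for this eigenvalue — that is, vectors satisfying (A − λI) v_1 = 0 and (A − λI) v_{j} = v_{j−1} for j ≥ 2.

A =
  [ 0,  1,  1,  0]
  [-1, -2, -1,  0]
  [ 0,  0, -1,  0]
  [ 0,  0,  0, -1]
A Jordan chain for λ = -1 of length 2:
v_1 = (1, -1, 0, 0)ᵀ
v_2 = (1, 0, 0, 0)ᵀ

Let N = A − (-1)·I. We want v_2 with N^2 v_2 = 0 but N^1 v_2 ≠ 0; then v_{j-1} := N · v_j for j = 2, …, 2.

Pick v_2 = (1, 0, 0, 0)ᵀ.
Then v_1 = N · v_2 = (1, -1, 0, 0)ᵀ.

Sanity check: (A − (-1)·I) v_1 = (0, 0, 0, 0)ᵀ = 0. ✓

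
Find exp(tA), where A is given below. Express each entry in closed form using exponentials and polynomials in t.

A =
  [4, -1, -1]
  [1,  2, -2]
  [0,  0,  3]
e^{tA} =
  [t*exp(3*t) + exp(3*t), -t*exp(3*t), t^2*exp(3*t)/2 - t*exp(3*t)]
  [t*exp(3*t), -t*exp(3*t) + exp(3*t), t^2*exp(3*t)/2 - 2*t*exp(3*t)]
  [0, 0, exp(3*t)]

Strategy: write A = P · J · P⁻¹ where J is a Jordan canonical form, so e^{tA} = P · e^{tJ} · P⁻¹, and e^{tJ} can be computed block-by-block.

A has Jordan form
J =
  [3, 1, 0]
  [0, 3, 1]
  [0, 0, 3]
(up to reordering of blocks).

Per-block formulas:
  For a 3×3 Jordan block J_3(3): exp(t · J_3(3)) = e^(3t)·(I + t·N + (t^2/2)·N^2), where N is the 3×3 nilpotent shift.

After assembling e^{tJ} and conjugating by P, we get:

e^{tA} =
  [t*exp(3*t) + exp(3*t), -t*exp(3*t), t^2*exp(3*t)/2 - t*exp(3*t)]
  [t*exp(3*t), -t*exp(3*t) + exp(3*t), t^2*exp(3*t)/2 - 2*t*exp(3*t)]
  [0, 0, exp(3*t)]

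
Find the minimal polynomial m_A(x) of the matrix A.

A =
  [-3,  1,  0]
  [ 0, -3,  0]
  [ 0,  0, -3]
x^2 + 6*x + 9

The characteristic polynomial is χ_A(x) = (x + 3)^3, so the eigenvalues are known. The minimal polynomial is
  m_A(x) = Π_λ (x − λ)^{k_λ}
where k_λ is the size of the *largest* Jordan block for λ (equivalently, the smallest k with (A − λI)^k v = 0 for every generalised eigenvector v of λ).

  λ = -3: largest Jordan block has size 2, contributing (x + 3)^2

So m_A(x) = (x + 3)^2 = x^2 + 6*x + 9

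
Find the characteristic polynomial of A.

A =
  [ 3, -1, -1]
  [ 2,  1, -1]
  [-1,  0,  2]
x^3 - 6*x^2 + 12*x - 8

Expanding det(x·I − A) (e.g. by cofactor expansion or by noting that A is similar to its Jordan form J, which has the same characteristic polynomial as A) gives
  χ_A(x) = x^3 - 6*x^2 + 12*x - 8
which factors as (x - 2)^3. The eigenvalues (with algebraic multiplicities) are λ = 2 with multiplicity 3.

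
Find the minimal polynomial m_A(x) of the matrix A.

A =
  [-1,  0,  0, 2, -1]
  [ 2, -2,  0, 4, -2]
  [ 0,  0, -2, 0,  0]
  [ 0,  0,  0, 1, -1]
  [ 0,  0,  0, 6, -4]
x^2 + 3*x + 2

The characteristic polynomial is χ_A(x) = (x + 1)^2*(x + 2)^3, so the eigenvalues are known. The minimal polynomial is
  m_A(x) = Π_λ (x − λ)^{k_λ}
where k_λ is the size of the *largest* Jordan block for λ (equivalently, the smallest k with (A − λI)^k v = 0 for every generalised eigenvector v of λ).

  λ = -2: largest Jordan block has size 1, contributing (x + 2)
  λ = -1: largest Jordan block has size 1, contributing (x + 1)

So m_A(x) = (x + 1)*(x + 2) = x^2 + 3*x + 2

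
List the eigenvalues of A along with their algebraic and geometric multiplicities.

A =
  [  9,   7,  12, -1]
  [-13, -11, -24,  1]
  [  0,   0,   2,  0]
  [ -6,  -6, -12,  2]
λ = -4: alg = 1, geom = 1; λ = 2: alg = 3, geom = 2

Step 1 — factor the characteristic polynomial to read off the algebraic multiplicities:
  χ_A(x) = (x - 2)^3*(x + 4)

Step 2 — compute geometric multiplicities via the rank-nullity identity g(λ) = n − rank(A − λI):
  rank(A − (-4)·I) = 3, so dim ker(A − (-4)·I) = n − 3 = 1
  rank(A − (2)·I) = 2, so dim ker(A − (2)·I) = n − 2 = 2

Summary:
  λ = -4: algebraic multiplicity = 1, geometric multiplicity = 1
  λ = 2: algebraic multiplicity = 3, geometric multiplicity = 2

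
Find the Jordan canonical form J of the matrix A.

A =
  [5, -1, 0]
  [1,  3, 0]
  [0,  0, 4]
J_2(4) ⊕ J_1(4)

The characteristic polynomial is
  det(x·I − A) = x^3 - 12*x^2 + 48*x - 64 = (x - 4)^3

Eigenvalues and multiplicities (the geometric multiplicity of λ is n − rank(A − λI), which equals the number of Jordan blocks for λ):
  λ = 4: algebraic multiplicity = 3, geometric multiplicity = 2

Determining the block sizes for each eigenvalue:
  λ = 4: 2 blocks summing to 3 forces exactly one block of size 2 and the rest size 1 → block sizes [2, 1]

Assembling the blocks gives a Jordan form
J =
  [4, 1, 0]
  [0, 4, 0]
  [0, 0, 4]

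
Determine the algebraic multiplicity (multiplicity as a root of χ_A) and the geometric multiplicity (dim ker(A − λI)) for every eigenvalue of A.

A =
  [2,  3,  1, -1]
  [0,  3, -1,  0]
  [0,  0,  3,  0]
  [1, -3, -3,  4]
λ = 3: alg = 4, geom = 2

Step 1 — factor the characteristic polynomial to read off the algebraic multiplicities:
  χ_A(x) = (x - 3)^4

Step 2 — compute geometric multiplicities via the rank-nullity identity g(λ) = n − rank(A − λI):
  rank(A − (3)·I) = 2, so dim ker(A − (3)·I) = n − 2 = 2

Summary:
  λ = 3: algebraic multiplicity = 4, geometric multiplicity = 2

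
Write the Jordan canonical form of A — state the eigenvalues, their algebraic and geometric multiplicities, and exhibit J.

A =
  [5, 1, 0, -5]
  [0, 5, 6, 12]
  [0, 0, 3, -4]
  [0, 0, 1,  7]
J_3(5) ⊕ J_1(5)

The characteristic polynomial is
  det(x·I − A) = x^4 - 20*x^3 + 150*x^2 - 500*x + 625 = (x - 5)^4

Eigenvalues and multiplicities (the geometric multiplicity of λ is n − rank(A − λI), which equals the number of Jordan blocks for λ):
  λ = 5: algebraic multiplicity = 4, geometric multiplicity = 2

Determining the block sizes for each eigenvalue:
  λ = 5: with am = 4 and gm = 2, the partition is not yet determined (e.g. several partitions of 4 into 2 parts exist). Let N = A − (5)·I. Computing rank(N^1) = 2, rank(N^2) = 1, rank(N^3) = 0; the number of blocks of size ≥ j is rank(N^{j−1}) − rank(N^j), giving [2, 1, 1]. So we have 1 block(s) of size 3, 1 block(s) of size 1 → block sizes [3, 1]

Assembling the blocks gives a Jordan form
J =
  [5, 1, 0, 0]
  [0, 5, 1, 0]
  [0, 0, 5, 0]
  [0, 0, 0, 5]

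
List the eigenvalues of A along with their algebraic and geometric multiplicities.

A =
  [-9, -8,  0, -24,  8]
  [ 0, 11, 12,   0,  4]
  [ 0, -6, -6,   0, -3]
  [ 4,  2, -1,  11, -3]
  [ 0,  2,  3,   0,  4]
λ = -1: alg = 1, geom = 1; λ = 3: alg = 4, geom = 3

Step 1 — factor the characteristic polynomial to read off the algebraic multiplicities:
  χ_A(x) = (x - 3)^4*(x + 1)

Step 2 — compute geometric multiplicities via the rank-nullity identity g(λ) = n − rank(A − λI):
  rank(A − (-1)·I) = 4, so dim ker(A − (-1)·I) = n − 4 = 1
  rank(A − (3)·I) = 2, so dim ker(A − (3)·I) = n − 2 = 3

Summary:
  λ = -1: algebraic multiplicity = 1, geometric multiplicity = 1
  λ = 3: algebraic multiplicity = 4, geometric multiplicity = 3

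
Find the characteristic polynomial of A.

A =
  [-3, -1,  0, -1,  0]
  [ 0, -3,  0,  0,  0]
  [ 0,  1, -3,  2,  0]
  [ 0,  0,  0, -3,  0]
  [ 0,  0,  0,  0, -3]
x^5 + 15*x^4 + 90*x^3 + 270*x^2 + 405*x + 243

Expanding det(x·I − A) (e.g. by cofactor expansion or by noting that A is similar to its Jordan form J, which has the same characteristic polynomial as A) gives
  χ_A(x) = x^5 + 15*x^4 + 90*x^3 + 270*x^2 + 405*x + 243
which factors as (x + 3)^5. The eigenvalues (with algebraic multiplicities) are λ = -3 with multiplicity 5.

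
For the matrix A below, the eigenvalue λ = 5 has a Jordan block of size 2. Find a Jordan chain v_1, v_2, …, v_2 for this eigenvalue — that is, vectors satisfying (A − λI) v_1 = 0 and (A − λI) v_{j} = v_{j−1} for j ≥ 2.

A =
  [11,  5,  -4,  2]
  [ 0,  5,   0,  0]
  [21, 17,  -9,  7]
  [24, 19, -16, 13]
A Jordan chain for λ = 5 of length 2:
v_1 = (6, 0, 21, 24)ᵀ
v_2 = (1, 0, 0, 0)ᵀ

Let N = A − (5)·I. We want v_2 with N^2 v_2 = 0 but N^1 v_2 ≠ 0; then v_{j-1} := N · v_j for j = 2, …, 2.

Pick v_2 = (1, 0, 0, 0)ᵀ.
Then v_1 = N · v_2 = (6, 0, 21, 24)ᵀ.

Sanity check: (A − (5)·I) v_1 = (0, 0, 0, 0)ᵀ = 0. ✓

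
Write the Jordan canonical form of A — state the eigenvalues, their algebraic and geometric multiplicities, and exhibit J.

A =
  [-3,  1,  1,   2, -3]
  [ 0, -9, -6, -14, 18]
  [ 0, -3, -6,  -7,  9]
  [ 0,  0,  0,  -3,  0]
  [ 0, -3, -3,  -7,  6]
J_2(-3) ⊕ J_2(-3) ⊕ J_1(-3)

The characteristic polynomial is
  det(x·I − A) = x^5 + 15*x^4 + 90*x^3 + 270*x^2 + 405*x + 243 = (x + 3)^5

Eigenvalues and multiplicities (the geometric multiplicity of λ is n − rank(A − λI), which equals the number of Jordan blocks for λ):
  λ = -3: algebraic multiplicity = 5, geometric multiplicity = 3

Determining the block sizes for each eigenvalue:
  λ = -3: with am = 5 and gm = 3, the partition is not yet determined (e.g. several partitions of 5 into 3 parts exist). Let N = A − (-3)·I. Computing rank(N^1) = 2, rank(N^2) = 0; the number of blocks of size ≥ j is rank(N^{j−1}) − rank(N^j), giving [3, 2]. So we have 2 block(s) of size 2, 1 block(s) of size 1 → block sizes [2, 2, 1]

Assembling the blocks gives a Jordan form
J =
  [-3,  1,  0,  0,  0]
  [ 0, -3,  0,  0,  0]
  [ 0,  0, -3,  1,  0]
  [ 0,  0,  0, -3,  0]
  [ 0,  0,  0,  0, -3]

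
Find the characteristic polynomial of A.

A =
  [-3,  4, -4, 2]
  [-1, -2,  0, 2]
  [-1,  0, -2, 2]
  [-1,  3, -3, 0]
x^4 + 7*x^3 + 18*x^2 + 20*x + 8

Expanding det(x·I − A) (e.g. by cofactor expansion or by noting that A is similar to its Jordan form J, which has the same characteristic polynomial as A) gives
  χ_A(x) = x^4 + 7*x^3 + 18*x^2 + 20*x + 8
which factors as (x + 1)*(x + 2)^3. The eigenvalues (with algebraic multiplicities) are λ = -2 with multiplicity 3, λ = -1 with multiplicity 1.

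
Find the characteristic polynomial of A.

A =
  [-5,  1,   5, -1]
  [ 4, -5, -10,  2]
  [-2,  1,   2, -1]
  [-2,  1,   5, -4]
x^4 + 12*x^3 + 54*x^2 + 108*x + 81

Expanding det(x·I − A) (e.g. by cofactor expansion or by noting that A is similar to its Jordan form J, which has the same characteristic polynomial as A) gives
  χ_A(x) = x^4 + 12*x^3 + 54*x^2 + 108*x + 81
which factors as (x + 3)^4. The eigenvalues (with algebraic multiplicities) are λ = -3 with multiplicity 4.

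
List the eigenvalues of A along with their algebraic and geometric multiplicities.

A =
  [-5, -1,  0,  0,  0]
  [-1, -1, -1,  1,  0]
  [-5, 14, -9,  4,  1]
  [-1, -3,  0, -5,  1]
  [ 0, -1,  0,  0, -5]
λ = -5: alg = 5, geom = 2

Step 1 — factor the characteristic polynomial to read off the algebraic multiplicities:
  χ_A(x) = (x + 5)^5

Step 2 — compute geometric multiplicities via the rank-nullity identity g(λ) = n − rank(A − λI):
  rank(A − (-5)·I) = 3, so dim ker(A − (-5)·I) = n − 3 = 2

Summary:
  λ = -5: algebraic multiplicity = 5, geometric multiplicity = 2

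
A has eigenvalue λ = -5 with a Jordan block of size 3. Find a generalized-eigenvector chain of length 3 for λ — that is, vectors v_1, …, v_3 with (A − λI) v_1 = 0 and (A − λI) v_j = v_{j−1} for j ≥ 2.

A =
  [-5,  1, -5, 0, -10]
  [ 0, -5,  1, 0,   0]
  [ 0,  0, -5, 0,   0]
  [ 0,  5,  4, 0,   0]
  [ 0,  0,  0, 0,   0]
A Jordan chain for λ = -5 of length 3:
v_1 = (-1, 0, 0, 0, 0)ᵀ
v_2 = (6, -1, 0, 1, 0)ᵀ
v_3 = (0, 1, -1, 0, 0)ᵀ

Let N = A − (-5)·I. We want v_3 with N^3 v_3 = 0 but N^2 v_3 ≠ 0; then v_{j-1} := N · v_j for j = 3, …, 2.

Pick v_3 = (0, 1, -1, 0, 0)ᵀ.
Then v_2 = N · v_3 = (6, -1, 0, 1, 0)ᵀ.
Then v_1 = N · v_2 = (-1, 0, 0, 0, 0)ᵀ.

Sanity check: (A − (-5)·I) v_1 = (0, 0, 0, 0, 0)ᵀ = 0. ✓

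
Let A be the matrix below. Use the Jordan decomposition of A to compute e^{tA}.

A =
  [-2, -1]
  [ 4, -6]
e^{tA} =
  [2*t*exp(-4*t) + exp(-4*t), -t*exp(-4*t)]
  [4*t*exp(-4*t), -2*t*exp(-4*t) + exp(-4*t)]

Strategy: write A = P · J · P⁻¹ where J is a Jordan canonical form, so e^{tA} = P · e^{tJ} · P⁻¹, and e^{tJ} can be computed block-by-block.

A has Jordan form
J =
  [-4,  1]
  [ 0, -4]
(up to reordering of blocks).

Per-block formulas:
  For a 2×2 Jordan block J_2(-4): exp(t · J_2(-4)) = e^(-4t)·(I + t·N), where N is the 2×2 nilpotent shift.

After assembling e^{tJ} and conjugating by P, we get:

e^{tA} =
  [2*t*exp(-4*t) + exp(-4*t), -t*exp(-4*t)]
  [4*t*exp(-4*t), -2*t*exp(-4*t) + exp(-4*t)]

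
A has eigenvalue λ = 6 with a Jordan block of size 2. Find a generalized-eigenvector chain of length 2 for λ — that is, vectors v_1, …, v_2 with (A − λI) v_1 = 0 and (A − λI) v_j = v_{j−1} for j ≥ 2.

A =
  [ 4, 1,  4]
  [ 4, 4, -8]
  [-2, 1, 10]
A Jordan chain for λ = 6 of length 2:
v_1 = (-2, 4, -2)ᵀ
v_2 = (1, 0, 0)ᵀ

Let N = A − (6)·I. We want v_2 with N^2 v_2 = 0 but N^1 v_2 ≠ 0; then v_{j-1} := N · v_j for j = 2, …, 2.

Pick v_2 = (1, 0, 0)ᵀ.
Then v_1 = N · v_2 = (-2, 4, -2)ᵀ.

Sanity check: (A − (6)·I) v_1 = (0, 0, 0)ᵀ = 0. ✓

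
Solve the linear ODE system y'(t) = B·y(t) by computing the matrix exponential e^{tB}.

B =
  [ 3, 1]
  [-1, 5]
e^{tB} =
  [-t*exp(4*t) + exp(4*t), t*exp(4*t)]
  [-t*exp(4*t), t*exp(4*t) + exp(4*t)]

Strategy: write B = P · J · P⁻¹ where J is a Jordan canonical form, so e^{tB} = P · e^{tJ} · P⁻¹, and e^{tJ} can be computed block-by-block.

B has Jordan form
J =
  [4, 1]
  [0, 4]
(up to reordering of blocks).

Per-block formulas:
  For a 2×2 Jordan block J_2(4): exp(t · J_2(4)) = e^(4t)·(I + t·N), where N is the 2×2 nilpotent shift.

After assembling e^{tJ} and conjugating by P, we get:

e^{tB} =
  [-t*exp(4*t) + exp(4*t), t*exp(4*t)]
  [-t*exp(4*t), t*exp(4*t) + exp(4*t)]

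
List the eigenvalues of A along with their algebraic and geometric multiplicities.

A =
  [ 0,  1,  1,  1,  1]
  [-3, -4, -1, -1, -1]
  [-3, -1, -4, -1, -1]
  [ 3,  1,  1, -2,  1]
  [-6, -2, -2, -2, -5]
λ = -3: alg = 5, geom = 4

Step 1 — factor the characteristic polynomial to read off the algebraic multiplicities:
  χ_A(x) = (x + 3)^5

Step 2 — compute geometric multiplicities via the rank-nullity identity g(λ) = n − rank(A − λI):
  rank(A − (-3)·I) = 1, so dim ker(A − (-3)·I) = n − 1 = 4

Summary:
  λ = -3: algebraic multiplicity = 5, geometric multiplicity = 4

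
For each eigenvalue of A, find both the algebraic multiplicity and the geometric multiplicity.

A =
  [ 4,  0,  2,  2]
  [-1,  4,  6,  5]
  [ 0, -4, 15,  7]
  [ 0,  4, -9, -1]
λ = 4: alg = 1, geom = 1; λ = 6: alg = 3, geom = 1

Step 1 — factor the characteristic polynomial to read off the algebraic multiplicities:
  χ_A(x) = (x - 6)^3*(x - 4)

Step 2 — compute geometric multiplicities via the rank-nullity identity g(λ) = n − rank(A − λI):
  rank(A − (4)·I) = 3, so dim ker(A − (4)·I) = n − 3 = 1
  rank(A − (6)·I) = 3, so dim ker(A − (6)·I) = n − 3 = 1

Summary:
  λ = 4: algebraic multiplicity = 1, geometric multiplicity = 1
  λ = 6: algebraic multiplicity = 3, geometric multiplicity = 1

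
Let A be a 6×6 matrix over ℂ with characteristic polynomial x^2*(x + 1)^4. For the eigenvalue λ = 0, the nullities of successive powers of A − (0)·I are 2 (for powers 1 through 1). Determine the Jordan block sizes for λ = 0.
Block sizes for λ = 0: [1, 1]

From the dimensions of kernels of powers, the number of Jordan blocks of size at least j is d_j − d_{j−1} where d_j = dim ker(N^j) (with d_0 = 0). Computing the differences gives [2].
The number of blocks of size exactly k is (#blocks of size ≥ k) − (#blocks of size ≥ k + 1), so the partition is: 2 block(s) of size 1.
In nonincreasing order the block sizes are [1, 1].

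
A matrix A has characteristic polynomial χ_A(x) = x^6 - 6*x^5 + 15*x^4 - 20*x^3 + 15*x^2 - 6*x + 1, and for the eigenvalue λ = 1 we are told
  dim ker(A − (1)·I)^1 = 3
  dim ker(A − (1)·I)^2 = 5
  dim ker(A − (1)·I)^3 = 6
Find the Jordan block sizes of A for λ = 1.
Block sizes for λ = 1: [3, 2, 1]

From the dimensions of kernels of powers, the number of Jordan blocks of size at least j is d_j − d_{j−1} where d_j = dim ker(N^j) (with d_0 = 0). Computing the differences gives [3, 2, 1].
The number of blocks of size exactly k is (#blocks of size ≥ k) − (#blocks of size ≥ k + 1), so the partition is: 1 block(s) of size 1, 1 block(s) of size 2, 1 block(s) of size 3.
In nonincreasing order the block sizes are [3, 2, 1].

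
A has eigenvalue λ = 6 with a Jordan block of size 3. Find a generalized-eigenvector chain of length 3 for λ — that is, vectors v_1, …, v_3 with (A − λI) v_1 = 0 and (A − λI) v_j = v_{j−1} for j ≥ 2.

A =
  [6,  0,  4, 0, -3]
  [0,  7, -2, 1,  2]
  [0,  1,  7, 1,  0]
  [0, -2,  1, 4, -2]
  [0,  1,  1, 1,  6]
A Jordan chain for λ = 6 of length 3:
v_1 = (1, -1, 0, 1, 0)ᵀ
v_2 = (0, 1, 1, -2, 1)ᵀ
v_3 = (0, 1, 0, 0, 0)ᵀ

Let N = A − (6)·I. We want v_3 with N^3 v_3 = 0 but N^2 v_3 ≠ 0; then v_{j-1} := N · v_j for j = 3, …, 2.

Pick v_3 = (0, 1, 0, 0, 0)ᵀ.
Then v_2 = N · v_3 = (0, 1, 1, -2, 1)ᵀ.
Then v_1 = N · v_2 = (1, -1, 0, 1, 0)ᵀ.

Sanity check: (A − (6)·I) v_1 = (0, 0, 0, 0, 0)ᵀ = 0. ✓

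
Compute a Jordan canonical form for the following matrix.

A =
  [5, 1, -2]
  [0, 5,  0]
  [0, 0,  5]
J_2(5) ⊕ J_1(5)

The characteristic polynomial is
  det(x·I − A) = x^3 - 15*x^2 + 75*x - 125 = (x - 5)^3

Eigenvalues and multiplicities (the geometric multiplicity of λ is n − rank(A − λI), which equals the number of Jordan blocks for λ):
  λ = 5: algebraic multiplicity = 3, geometric multiplicity = 2

Determining the block sizes for each eigenvalue:
  λ = 5: 2 blocks summing to 3 forces exactly one block of size 2 and the rest size 1 → block sizes [2, 1]

Assembling the blocks gives a Jordan form
J =
  [5, 1, 0]
  [0, 5, 0]
  [0, 0, 5]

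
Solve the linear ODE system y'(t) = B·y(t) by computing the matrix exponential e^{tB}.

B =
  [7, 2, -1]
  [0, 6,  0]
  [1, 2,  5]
e^{tB} =
  [t*exp(6*t) + exp(6*t), 2*t*exp(6*t), -t*exp(6*t)]
  [0, exp(6*t), 0]
  [t*exp(6*t), 2*t*exp(6*t), -t*exp(6*t) + exp(6*t)]

Strategy: write B = P · J · P⁻¹ where J is a Jordan canonical form, so e^{tB} = P · e^{tJ} · P⁻¹, and e^{tJ} can be computed block-by-block.

B has Jordan form
J =
  [6, 1, 0]
  [0, 6, 0]
  [0, 0, 6]
(up to reordering of blocks).

Per-block formulas:
  For a 1×1 block at λ = 6: exp(t · [6]) = [e^(6t)].
  For a 2×2 Jordan block J_2(6): exp(t · J_2(6)) = e^(6t)·(I + t·N), where N is the 2×2 nilpotent shift.

After assembling e^{tJ} and conjugating by P, we get:

e^{tB} =
  [t*exp(6*t) + exp(6*t), 2*t*exp(6*t), -t*exp(6*t)]
  [0, exp(6*t), 0]
  [t*exp(6*t), 2*t*exp(6*t), -t*exp(6*t) + exp(6*t)]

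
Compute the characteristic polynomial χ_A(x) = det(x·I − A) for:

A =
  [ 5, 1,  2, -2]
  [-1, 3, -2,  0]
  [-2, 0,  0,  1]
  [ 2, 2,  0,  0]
x^4 - 8*x^3 + 24*x^2 - 32*x + 16

Expanding det(x·I − A) (e.g. by cofactor expansion or by noting that A is similar to its Jordan form J, which has the same characteristic polynomial as A) gives
  χ_A(x) = x^4 - 8*x^3 + 24*x^2 - 32*x + 16
which factors as (x - 2)^4. The eigenvalues (with algebraic multiplicities) are λ = 2 with multiplicity 4.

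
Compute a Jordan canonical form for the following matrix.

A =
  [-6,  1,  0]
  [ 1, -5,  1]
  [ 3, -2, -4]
J_3(-5)

The characteristic polynomial is
  det(x·I − A) = x^3 + 15*x^2 + 75*x + 125 = (x + 5)^3

Eigenvalues and multiplicities (the geometric multiplicity of λ is n − rank(A − λI), which equals the number of Jordan blocks for λ):
  λ = -5: algebraic multiplicity = 3, geometric multiplicity = 1

Determining the block sizes for each eigenvalue:
  λ = -5: one block (gm = 1), so the single block has size am = 3 → block sizes [3]

Assembling the blocks gives a Jordan form
J =
  [-5,  1,  0]
  [ 0, -5,  1]
  [ 0,  0, -5]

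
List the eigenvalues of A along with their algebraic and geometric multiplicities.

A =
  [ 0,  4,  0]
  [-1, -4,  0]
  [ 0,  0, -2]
λ = -2: alg = 3, geom = 2

Step 1 — factor the characteristic polynomial to read off the algebraic multiplicities:
  χ_A(x) = (x + 2)^3

Step 2 — compute geometric multiplicities via the rank-nullity identity g(λ) = n − rank(A − λI):
  rank(A − (-2)·I) = 1, so dim ker(A − (-2)·I) = n − 1 = 2

Summary:
  λ = -2: algebraic multiplicity = 3, geometric multiplicity = 2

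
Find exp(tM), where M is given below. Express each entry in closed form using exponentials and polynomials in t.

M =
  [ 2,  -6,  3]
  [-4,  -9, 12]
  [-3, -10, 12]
e^{tM} =
  [3*t*exp(3*t) + exp(-t), 6*t*exp(3*t) - 3*exp(3*t) + 3*exp(-t), -9*t*exp(3*t) + 3*exp(3*t) - 3*exp(-t)]
  [-exp(3*t) + exp(-t), -2*exp(3*t) + 3*exp(-t), 3*exp(3*t) - 3*exp(-t)]
  [t*exp(3*t) - exp(3*t) + exp(-t), 2*t*exp(3*t) - 3*exp(3*t) + 3*exp(-t), -3*t*exp(3*t) + 4*exp(3*t) - 3*exp(-t)]

Strategy: write M = P · J · P⁻¹ where J is a Jordan canonical form, so e^{tM} = P · e^{tJ} · P⁻¹, and e^{tJ} can be computed block-by-block.

M has Jordan form
J =
  [-1, 0, 0]
  [ 0, 3, 1]
  [ 0, 0, 3]
(up to reordering of blocks).

Per-block formulas:
  For a 2×2 Jordan block J_2(3): exp(t · J_2(3)) = e^(3t)·(I + t·N), where N is the 2×2 nilpotent shift.
  For a 1×1 block at λ = -1: exp(t · [-1]) = [e^(-1t)].

After assembling e^{tJ} and conjugating by P, we get:

e^{tM} =
  [3*t*exp(3*t) + exp(-t), 6*t*exp(3*t) - 3*exp(3*t) + 3*exp(-t), -9*t*exp(3*t) + 3*exp(3*t) - 3*exp(-t)]
  [-exp(3*t) + exp(-t), -2*exp(3*t) + 3*exp(-t), 3*exp(3*t) - 3*exp(-t)]
  [t*exp(3*t) - exp(3*t) + exp(-t), 2*t*exp(3*t) - 3*exp(3*t) + 3*exp(-t), -3*t*exp(3*t) + 4*exp(3*t) - 3*exp(-t)]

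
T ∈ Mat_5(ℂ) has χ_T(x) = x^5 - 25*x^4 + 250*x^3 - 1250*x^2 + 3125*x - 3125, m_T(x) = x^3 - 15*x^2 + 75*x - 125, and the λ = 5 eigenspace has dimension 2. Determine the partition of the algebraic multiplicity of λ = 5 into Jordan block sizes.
Block sizes for λ = 5: [3, 2]

Step 1 — from the characteristic polynomial, algebraic multiplicity of λ = 5 is 5. From dim ker(T − (5)·I) = 2, there are exactly 2 Jordan blocks for λ = 5.
Step 2 — from the minimal polynomial, the factor (x − 5)^3 tells us the largest block for λ = 5 has size 3.
Step 3 — with total size 5, 2 blocks, and largest block 3, the block sizes (in nonincreasing order) are [3, 2].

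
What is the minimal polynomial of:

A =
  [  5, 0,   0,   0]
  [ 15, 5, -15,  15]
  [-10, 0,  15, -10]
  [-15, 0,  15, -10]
x^2 - 5*x

The characteristic polynomial is χ_A(x) = x*(x - 5)^3, so the eigenvalues are known. The minimal polynomial is
  m_A(x) = Π_λ (x − λ)^{k_λ}
where k_λ is the size of the *largest* Jordan block for λ (equivalently, the smallest k with (A − λI)^k v = 0 for every generalised eigenvector v of λ).

  λ = 0: largest Jordan block has size 1, contributing (x − 0)
  λ = 5: largest Jordan block has size 1, contributing (x − 5)

So m_A(x) = x*(x - 5) = x^2 - 5*x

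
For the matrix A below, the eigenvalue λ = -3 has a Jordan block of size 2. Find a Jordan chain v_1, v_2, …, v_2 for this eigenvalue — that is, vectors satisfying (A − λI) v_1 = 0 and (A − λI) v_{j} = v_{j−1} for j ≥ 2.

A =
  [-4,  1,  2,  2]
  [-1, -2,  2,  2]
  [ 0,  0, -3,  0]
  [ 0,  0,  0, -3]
A Jordan chain for λ = -3 of length 2:
v_1 = (-1, -1, 0, 0)ᵀ
v_2 = (1, 0, 0, 0)ᵀ

Let N = A − (-3)·I. We want v_2 with N^2 v_2 = 0 but N^1 v_2 ≠ 0; then v_{j-1} := N · v_j for j = 2, …, 2.

Pick v_2 = (1, 0, 0, 0)ᵀ.
Then v_1 = N · v_2 = (-1, -1, 0, 0)ᵀ.

Sanity check: (A − (-3)·I) v_1 = (0, 0, 0, 0)ᵀ = 0. ✓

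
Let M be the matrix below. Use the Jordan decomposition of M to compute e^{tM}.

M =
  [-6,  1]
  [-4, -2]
e^{tM} =
  [-2*t*exp(-4*t) + exp(-4*t), t*exp(-4*t)]
  [-4*t*exp(-4*t), 2*t*exp(-4*t) + exp(-4*t)]

Strategy: write M = P · J · P⁻¹ where J is a Jordan canonical form, so e^{tM} = P · e^{tJ} · P⁻¹, and e^{tJ} can be computed block-by-block.

M has Jordan form
J =
  [-4,  1]
  [ 0, -4]
(up to reordering of blocks).

Per-block formulas:
  For a 2×2 Jordan block J_2(-4): exp(t · J_2(-4)) = e^(-4t)·(I + t·N), where N is the 2×2 nilpotent shift.

After assembling e^{tJ} and conjugating by P, we get:

e^{tM} =
  [-2*t*exp(-4*t) + exp(-4*t), t*exp(-4*t)]
  [-4*t*exp(-4*t), 2*t*exp(-4*t) + exp(-4*t)]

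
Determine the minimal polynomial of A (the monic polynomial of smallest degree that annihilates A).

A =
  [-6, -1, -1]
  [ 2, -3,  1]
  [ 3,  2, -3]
x^3 + 12*x^2 + 48*x + 64

The characteristic polynomial is χ_A(x) = (x + 4)^3, so the eigenvalues are known. The minimal polynomial is
  m_A(x) = Π_λ (x − λ)^{k_λ}
where k_λ is the size of the *largest* Jordan block for λ (equivalently, the smallest k with (A − λI)^k v = 0 for every generalised eigenvector v of λ).

  λ = -4: largest Jordan block has size 3, contributing (x + 4)^3

So m_A(x) = (x + 4)^3 = x^3 + 12*x^2 + 48*x + 64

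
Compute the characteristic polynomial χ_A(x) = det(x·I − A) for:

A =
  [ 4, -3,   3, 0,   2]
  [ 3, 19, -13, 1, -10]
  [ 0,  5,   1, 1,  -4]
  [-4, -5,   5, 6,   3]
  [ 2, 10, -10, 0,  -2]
x^5 - 28*x^4 + 313*x^3 - 1746*x^2 + 4860*x - 5400

Expanding det(x·I − A) (e.g. by cofactor expansion or by noting that A is similar to its Jordan form J, which has the same characteristic polynomial as A) gives
  χ_A(x) = x^5 - 28*x^4 + 313*x^3 - 1746*x^2 + 4860*x - 5400
which factors as (x - 6)^3*(x - 5)^2. The eigenvalues (with algebraic multiplicities) are λ = 5 with multiplicity 2, λ = 6 with multiplicity 3.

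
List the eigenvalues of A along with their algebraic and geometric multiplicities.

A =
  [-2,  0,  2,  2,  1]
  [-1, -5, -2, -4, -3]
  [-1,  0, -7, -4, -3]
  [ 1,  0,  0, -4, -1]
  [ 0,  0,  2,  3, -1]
λ = -5: alg = 2, geom = 2; λ = -3: alg = 3, geom = 1

Step 1 — factor the characteristic polynomial to read off the algebraic multiplicities:
  χ_A(x) = (x + 3)^3*(x + 5)^2

Step 2 — compute geometric multiplicities via the rank-nullity identity g(λ) = n − rank(A − λI):
  rank(A − (-5)·I) = 3, so dim ker(A − (-5)·I) = n − 3 = 2
  rank(A − (-3)·I) = 4, so dim ker(A − (-3)·I) = n − 4 = 1

Summary:
  λ = -5: algebraic multiplicity = 2, geometric multiplicity = 2
  λ = -3: algebraic multiplicity = 3, geometric multiplicity = 1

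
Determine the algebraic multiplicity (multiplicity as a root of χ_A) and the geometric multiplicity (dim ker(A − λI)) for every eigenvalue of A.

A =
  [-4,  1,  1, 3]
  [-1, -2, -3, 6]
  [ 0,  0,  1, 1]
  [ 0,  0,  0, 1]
λ = -3: alg = 2, geom = 1; λ = 1: alg = 2, geom = 1

Step 1 — factor the characteristic polynomial to read off the algebraic multiplicities:
  χ_A(x) = (x - 1)^2*(x + 3)^2

Step 2 — compute geometric multiplicities via the rank-nullity identity g(λ) = n − rank(A − λI):
  rank(A − (-3)·I) = 3, so dim ker(A − (-3)·I) = n − 3 = 1
  rank(A − (1)·I) = 3, so dim ker(A − (1)·I) = n − 3 = 1

Summary:
  λ = -3: algebraic multiplicity = 2, geometric multiplicity = 1
  λ = 1: algebraic multiplicity = 2, geometric multiplicity = 1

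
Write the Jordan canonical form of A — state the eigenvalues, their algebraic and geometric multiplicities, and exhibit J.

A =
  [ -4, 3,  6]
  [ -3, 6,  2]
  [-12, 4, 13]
J_2(5) ⊕ J_1(5)

The characteristic polynomial is
  det(x·I − A) = x^3 - 15*x^2 + 75*x - 125 = (x - 5)^3

Eigenvalues and multiplicities (the geometric multiplicity of λ is n − rank(A − λI), which equals the number of Jordan blocks for λ):
  λ = 5: algebraic multiplicity = 3, geometric multiplicity = 2

Determining the block sizes for each eigenvalue:
  λ = 5: 2 blocks summing to 3 forces exactly one block of size 2 and the rest size 1 → block sizes [2, 1]

Assembling the blocks gives a Jordan form
J =
  [5, 1, 0]
  [0, 5, 0]
  [0, 0, 5]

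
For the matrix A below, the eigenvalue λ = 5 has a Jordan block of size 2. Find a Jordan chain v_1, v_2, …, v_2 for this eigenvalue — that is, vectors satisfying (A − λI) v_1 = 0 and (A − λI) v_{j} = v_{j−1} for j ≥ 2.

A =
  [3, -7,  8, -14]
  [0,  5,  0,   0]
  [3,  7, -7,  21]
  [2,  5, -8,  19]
A Jordan chain for λ = 5 of length 2:
v_1 = (-2, 0, 3, 2)ᵀ
v_2 = (1, 0, 0, 0)ᵀ

Let N = A − (5)·I. We want v_2 with N^2 v_2 = 0 but N^1 v_2 ≠ 0; then v_{j-1} := N · v_j for j = 2, …, 2.

Pick v_2 = (1, 0, 0, 0)ᵀ.
Then v_1 = N · v_2 = (-2, 0, 3, 2)ᵀ.

Sanity check: (A − (5)·I) v_1 = (0, 0, 0, 0)ᵀ = 0. ✓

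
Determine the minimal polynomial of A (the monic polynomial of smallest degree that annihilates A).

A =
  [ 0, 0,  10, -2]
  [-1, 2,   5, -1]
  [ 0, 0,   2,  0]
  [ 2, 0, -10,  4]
x^2 - 4*x + 4

The characteristic polynomial is χ_A(x) = (x - 2)^4, so the eigenvalues are known. The minimal polynomial is
  m_A(x) = Π_λ (x − λ)^{k_λ}
where k_λ is the size of the *largest* Jordan block for λ (equivalently, the smallest k with (A − λI)^k v = 0 for every generalised eigenvector v of λ).

  λ = 2: largest Jordan block has size 2, contributing (x − 2)^2

So m_A(x) = (x - 2)^2 = x^2 - 4*x + 4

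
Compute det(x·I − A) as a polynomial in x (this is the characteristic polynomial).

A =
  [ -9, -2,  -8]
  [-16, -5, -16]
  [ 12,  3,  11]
x^3 + 3*x^2 + 3*x + 1

Expanding det(x·I − A) (e.g. by cofactor expansion or by noting that A is similar to its Jordan form J, which has the same characteristic polynomial as A) gives
  χ_A(x) = x^3 + 3*x^2 + 3*x + 1
which factors as (x + 1)^3. The eigenvalues (with algebraic multiplicities) are λ = -1 with multiplicity 3.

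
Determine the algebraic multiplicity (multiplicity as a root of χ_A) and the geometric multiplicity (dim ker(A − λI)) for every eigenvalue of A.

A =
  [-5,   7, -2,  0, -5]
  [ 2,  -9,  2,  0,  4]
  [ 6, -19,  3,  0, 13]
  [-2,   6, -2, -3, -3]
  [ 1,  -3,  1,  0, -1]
λ = -3: alg = 5, geom = 2

Step 1 — factor the characteristic polynomial to read off the algebraic multiplicities:
  χ_A(x) = (x + 3)^5

Step 2 — compute geometric multiplicities via the rank-nullity identity g(λ) = n − rank(A − λI):
  rank(A − (-3)·I) = 3, so dim ker(A − (-3)·I) = n − 3 = 2

Summary:
  λ = -3: algebraic multiplicity = 5, geometric multiplicity = 2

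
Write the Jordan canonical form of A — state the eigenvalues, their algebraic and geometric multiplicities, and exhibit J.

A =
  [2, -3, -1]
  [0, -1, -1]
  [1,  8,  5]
J_3(2)

The characteristic polynomial is
  det(x·I − A) = x^3 - 6*x^2 + 12*x - 8 = (x - 2)^3

Eigenvalues and multiplicities (the geometric multiplicity of λ is n − rank(A − λI), which equals the number of Jordan blocks for λ):
  λ = 2: algebraic multiplicity = 3, geometric multiplicity = 1

Determining the block sizes for each eigenvalue:
  λ = 2: one block (gm = 1), so the single block has size am = 3 → block sizes [3]

Assembling the blocks gives a Jordan form
J =
  [2, 1, 0]
  [0, 2, 1]
  [0, 0, 2]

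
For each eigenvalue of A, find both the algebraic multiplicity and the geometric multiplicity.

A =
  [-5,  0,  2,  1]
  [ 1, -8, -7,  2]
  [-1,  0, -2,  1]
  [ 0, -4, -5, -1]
λ = -4: alg = 4, geom = 2

Step 1 — factor the characteristic polynomial to read off the algebraic multiplicities:
  χ_A(x) = (x + 4)^4

Step 2 — compute geometric multiplicities via the rank-nullity identity g(λ) = n − rank(A − λI):
  rank(A − (-4)·I) = 2, so dim ker(A − (-4)·I) = n − 2 = 2

Summary:
  λ = -4: algebraic multiplicity = 4, geometric multiplicity = 2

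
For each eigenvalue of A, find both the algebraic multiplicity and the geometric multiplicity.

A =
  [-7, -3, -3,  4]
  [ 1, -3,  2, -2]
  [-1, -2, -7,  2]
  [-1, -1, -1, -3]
λ = -5: alg = 4, geom = 2

Step 1 — factor the characteristic polynomial to read off the algebraic multiplicities:
  χ_A(x) = (x + 5)^4

Step 2 — compute geometric multiplicities via the rank-nullity identity g(λ) = n − rank(A − λI):
  rank(A − (-5)·I) = 2, so dim ker(A − (-5)·I) = n − 2 = 2

Summary:
  λ = -5: algebraic multiplicity = 4, geometric multiplicity = 2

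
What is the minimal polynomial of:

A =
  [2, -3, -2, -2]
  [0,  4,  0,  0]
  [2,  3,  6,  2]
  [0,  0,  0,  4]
x^2 - 8*x + 16

The characteristic polynomial is χ_A(x) = (x - 4)^4, so the eigenvalues are known. The minimal polynomial is
  m_A(x) = Π_λ (x − λ)^{k_λ}
where k_λ is the size of the *largest* Jordan block for λ (equivalently, the smallest k with (A − λI)^k v = 0 for every generalised eigenvector v of λ).

  λ = 4: largest Jordan block has size 2, contributing (x − 4)^2

So m_A(x) = (x - 4)^2 = x^2 - 8*x + 16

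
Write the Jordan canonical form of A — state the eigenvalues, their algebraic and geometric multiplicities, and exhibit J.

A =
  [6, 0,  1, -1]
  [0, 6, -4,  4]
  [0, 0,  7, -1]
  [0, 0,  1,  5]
J_2(6) ⊕ J_1(6) ⊕ J_1(6)

The characteristic polynomial is
  det(x·I − A) = x^4 - 24*x^3 + 216*x^2 - 864*x + 1296 = (x - 6)^4

Eigenvalues and multiplicities (the geometric multiplicity of λ is n − rank(A − λI), which equals the number of Jordan blocks for λ):
  λ = 6: algebraic multiplicity = 4, geometric multiplicity = 3

Determining the block sizes for each eigenvalue:
  λ = 6: 3 blocks summing to 4 forces exactly one block of size 2 and the rest size 1 → block sizes [2, 1, 1]

Assembling the blocks gives a Jordan form
J =
  [6, 1, 0, 0]
  [0, 6, 0, 0]
  [0, 0, 6, 0]
  [0, 0, 0, 6]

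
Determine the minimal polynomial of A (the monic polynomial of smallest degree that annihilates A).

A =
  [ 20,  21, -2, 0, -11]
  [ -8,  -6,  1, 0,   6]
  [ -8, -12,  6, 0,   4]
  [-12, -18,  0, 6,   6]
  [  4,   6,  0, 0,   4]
x^3 - 18*x^2 + 108*x - 216

The characteristic polynomial is χ_A(x) = (x - 6)^5, so the eigenvalues are known. The minimal polynomial is
  m_A(x) = Π_λ (x − λ)^{k_λ}
where k_λ is the size of the *largest* Jordan block for λ (equivalently, the smallest k with (A − λI)^k v = 0 for every generalised eigenvector v of λ).

  λ = 6: largest Jordan block has size 3, contributing (x − 6)^3

So m_A(x) = (x - 6)^3 = x^3 - 18*x^2 + 108*x - 216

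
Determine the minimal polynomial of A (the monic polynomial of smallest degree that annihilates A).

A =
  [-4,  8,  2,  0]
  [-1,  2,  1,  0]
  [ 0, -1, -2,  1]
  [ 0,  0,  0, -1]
x^4 + 5*x^3 + 9*x^2 + 7*x + 2

The characteristic polynomial is χ_A(x) = (x + 1)^3*(x + 2), so the eigenvalues are known. The minimal polynomial is
  m_A(x) = Π_λ (x − λ)^{k_λ}
where k_λ is the size of the *largest* Jordan block for λ (equivalently, the smallest k with (A − λI)^k v = 0 for every generalised eigenvector v of λ).

  λ = -2: largest Jordan block has size 1, contributing (x + 2)
  λ = -1: largest Jordan block has size 3, contributing (x + 1)^3

So m_A(x) = (x + 1)^3*(x + 2) = x^4 + 5*x^3 + 9*x^2 + 7*x + 2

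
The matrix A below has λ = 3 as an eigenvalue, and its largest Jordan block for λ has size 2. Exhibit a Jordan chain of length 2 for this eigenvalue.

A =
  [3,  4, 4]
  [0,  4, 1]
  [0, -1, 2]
A Jordan chain for λ = 3 of length 2:
v_1 = (4, 1, -1)ᵀ
v_2 = (0, 1, 0)ᵀ

Let N = A − (3)·I. We want v_2 with N^2 v_2 = 0 but N^1 v_2 ≠ 0; then v_{j-1} := N · v_j for j = 2, …, 2.

Pick v_2 = (0, 1, 0)ᵀ.
Then v_1 = N · v_2 = (4, 1, -1)ᵀ.

Sanity check: (A − (3)·I) v_1 = (0, 0, 0)ᵀ = 0. ✓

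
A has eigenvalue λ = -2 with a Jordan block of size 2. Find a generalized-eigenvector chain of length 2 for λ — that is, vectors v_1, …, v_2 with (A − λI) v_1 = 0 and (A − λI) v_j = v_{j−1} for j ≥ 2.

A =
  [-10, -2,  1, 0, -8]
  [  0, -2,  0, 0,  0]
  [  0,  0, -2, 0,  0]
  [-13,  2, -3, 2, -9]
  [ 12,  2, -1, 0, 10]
A Jordan chain for λ = -2 of length 2:
v_1 = (-1, 0, 0, -1, 1)ᵀ
v_2 = (0, 1, 1, 0, 0)ᵀ

Let N = A − (-2)·I. We want v_2 with N^2 v_2 = 0 but N^1 v_2 ≠ 0; then v_{j-1} := N · v_j for j = 2, …, 2.

Pick v_2 = (0, 1, 1, 0, 0)ᵀ.
Then v_1 = N · v_2 = (-1, 0, 0, -1, 1)ᵀ.

Sanity check: (A − (-2)·I) v_1 = (0, 0, 0, 0, 0)ᵀ = 0. ✓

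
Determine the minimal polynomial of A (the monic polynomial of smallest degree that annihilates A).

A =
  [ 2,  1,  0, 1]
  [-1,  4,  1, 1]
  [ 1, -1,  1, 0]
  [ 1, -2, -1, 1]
x^2 - 4*x + 4

The characteristic polynomial is χ_A(x) = (x - 2)^4, so the eigenvalues are known. The minimal polynomial is
  m_A(x) = Π_λ (x − λ)^{k_λ}
where k_λ is the size of the *largest* Jordan block for λ (equivalently, the smallest k with (A − λI)^k v = 0 for every generalised eigenvector v of λ).

  λ = 2: largest Jordan block has size 2, contributing (x − 2)^2

So m_A(x) = (x - 2)^2 = x^2 - 4*x + 4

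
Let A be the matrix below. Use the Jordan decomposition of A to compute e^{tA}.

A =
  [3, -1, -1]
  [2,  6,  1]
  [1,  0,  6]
e^{tA} =
  [t^2*exp(5*t)/2 - 2*t*exp(5*t) + exp(5*t), t^2*exp(5*t)/2 - t*exp(5*t), -t*exp(5*t)]
  [-t^2*exp(5*t)/2 + 2*t*exp(5*t), -t^2*exp(5*t)/2 + t*exp(5*t) + exp(5*t), t*exp(5*t)]
  [-t^2*exp(5*t)/2 + t*exp(5*t), -t^2*exp(5*t)/2, t*exp(5*t) + exp(5*t)]

Strategy: write A = P · J · P⁻¹ where J is a Jordan canonical form, so e^{tA} = P · e^{tJ} · P⁻¹, and e^{tJ} can be computed block-by-block.

A has Jordan form
J =
  [5, 1, 0]
  [0, 5, 1]
  [0, 0, 5]
(up to reordering of blocks).

Per-block formulas:
  For a 3×3 Jordan block J_3(5): exp(t · J_3(5)) = e^(5t)·(I + t·N + (t^2/2)·N^2), where N is the 3×3 nilpotent shift.

After assembling e^{tJ} and conjugating by P, we get:

e^{tA} =
  [t^2*exp(5*t)/2 - 2*t*exp(5*t) + exp(5*t), t^2*exp(5*t)/2 - t*exp(5*t), -t*exp(5*t)]
  [-t^2*exp(5*t)/2 + 2*t*exp(5*t), -t^2*exp(5*t)/2 + t*exp(5*t) + exp(5*t), t*exp(5*t)]
  [-t^2*exp(5*t)/2 + t*exp(5*t), -t^2*exp(5*t)/2, t*exp(5*t) + exp(5*t)]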